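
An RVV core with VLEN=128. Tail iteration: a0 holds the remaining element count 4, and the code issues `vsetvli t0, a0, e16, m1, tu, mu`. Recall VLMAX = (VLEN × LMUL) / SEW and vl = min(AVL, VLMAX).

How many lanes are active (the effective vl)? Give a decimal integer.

vl = 4

VLMAX = VLEN×LMUL/SEW = 128×1/16 = 8
AVL=4 ≤ VLMAX=8, so vl = 4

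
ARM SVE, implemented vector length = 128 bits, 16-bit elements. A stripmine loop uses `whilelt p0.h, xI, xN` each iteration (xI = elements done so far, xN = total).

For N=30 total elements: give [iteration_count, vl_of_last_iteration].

register lanes = 128/16 = 8
iterations = ceil(30/8) = 4; final-pass vl = 6

[iterations, last_vl] = [4, 6]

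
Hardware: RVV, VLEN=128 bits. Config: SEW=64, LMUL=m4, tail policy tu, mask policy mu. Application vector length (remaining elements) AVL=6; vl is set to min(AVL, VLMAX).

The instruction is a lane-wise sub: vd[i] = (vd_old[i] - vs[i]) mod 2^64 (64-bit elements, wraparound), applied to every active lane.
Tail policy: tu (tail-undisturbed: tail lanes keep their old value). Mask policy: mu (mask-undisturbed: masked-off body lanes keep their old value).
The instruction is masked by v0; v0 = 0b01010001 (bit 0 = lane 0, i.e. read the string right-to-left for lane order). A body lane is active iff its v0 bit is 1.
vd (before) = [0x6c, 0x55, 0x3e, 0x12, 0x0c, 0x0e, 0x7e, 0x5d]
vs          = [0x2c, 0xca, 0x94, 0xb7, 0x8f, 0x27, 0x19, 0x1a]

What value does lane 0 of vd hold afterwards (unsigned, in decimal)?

vd[0] = 64

VLMAX = (128 × 4) / 64 = 8 lanes
vl ← min(6, 8) = 6
vd[0] sub(0x6c,0x2c) -> 0x40
vd[1] mask-off/keep -> 0x55
vd[2] mask-off/keep -> 0x3e
vd[3] mask-off/keep -> 0x12
vd[4] sub(0x0c,0x8f) -> 0xffffffffffffff7d
vd[5] mask-off/keep -> 0x0e
vd[6] tail/keep -> 0x7e
vd[7] tail/keep -> 0x5d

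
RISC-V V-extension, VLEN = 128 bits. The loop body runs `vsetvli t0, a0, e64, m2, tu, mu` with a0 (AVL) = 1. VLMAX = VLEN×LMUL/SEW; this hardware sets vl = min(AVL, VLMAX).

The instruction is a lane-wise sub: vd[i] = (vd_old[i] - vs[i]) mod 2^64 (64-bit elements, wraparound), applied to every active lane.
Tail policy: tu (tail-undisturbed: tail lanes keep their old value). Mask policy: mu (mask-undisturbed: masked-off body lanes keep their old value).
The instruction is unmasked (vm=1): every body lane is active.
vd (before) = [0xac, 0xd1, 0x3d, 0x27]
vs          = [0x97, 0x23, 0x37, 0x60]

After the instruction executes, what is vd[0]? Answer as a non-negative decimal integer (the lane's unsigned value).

vd[0] = 21

lanes per group: 128·2/64 = 4
AVL=1 ≤ VLMAX=4, so vl = 1
  i=0: sub(0xac,0x97) → 21
  i=1: tail/keep → 209
  i=2: tail/keep → 61
  i=3: tail/keep → 39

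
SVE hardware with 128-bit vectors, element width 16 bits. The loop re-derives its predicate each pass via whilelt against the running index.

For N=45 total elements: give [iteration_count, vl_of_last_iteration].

lane count: 128 div 16 = 8
N=45: ⌈45/8⌉ = 6 iters; last vl = 45 − 5×8 = 5

[iterations, last_vl] = [6, 5]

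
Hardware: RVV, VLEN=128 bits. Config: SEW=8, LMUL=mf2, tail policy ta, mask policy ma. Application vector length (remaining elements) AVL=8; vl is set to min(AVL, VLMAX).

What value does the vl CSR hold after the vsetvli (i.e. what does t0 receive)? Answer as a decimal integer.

VLMAX = VLEN×LMUL/SEW = 128×1/2/8 = 8
vl ← min(8, 8) = 8

vl = 8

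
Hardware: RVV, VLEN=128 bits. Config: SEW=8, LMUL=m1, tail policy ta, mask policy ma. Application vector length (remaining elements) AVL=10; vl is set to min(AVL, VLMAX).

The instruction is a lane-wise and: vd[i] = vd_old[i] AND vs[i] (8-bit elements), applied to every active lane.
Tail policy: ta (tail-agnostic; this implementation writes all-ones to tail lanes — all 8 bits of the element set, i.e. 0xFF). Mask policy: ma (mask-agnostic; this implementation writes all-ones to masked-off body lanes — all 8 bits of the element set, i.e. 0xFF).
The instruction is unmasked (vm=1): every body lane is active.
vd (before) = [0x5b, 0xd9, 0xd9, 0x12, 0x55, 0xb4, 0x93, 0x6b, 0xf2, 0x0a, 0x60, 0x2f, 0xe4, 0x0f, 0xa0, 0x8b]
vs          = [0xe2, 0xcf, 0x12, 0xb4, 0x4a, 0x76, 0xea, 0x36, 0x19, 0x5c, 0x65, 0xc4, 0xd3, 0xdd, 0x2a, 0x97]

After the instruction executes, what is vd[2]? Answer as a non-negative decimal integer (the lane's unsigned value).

VLMAX = (128 × 1) / 8 = 16 lanes
AVL=10 ≤ VLMAX=16, so vl = 10
vd[0] and(0x5b,0xe2) -> 0x42
vd[1] and(0xd9,0xcf) -> 0xc9
vd[2] and(0xd9,0x12) -> 0x10
vd[3] and(0x12,0xb4) -> 0x10
vd[4] and(0x55,0x4a) -> 0x40
vd[5] and(0xb4,0x76) -> 0x34
vd[6] and(0x93,0xea) -> 0x82
vd[7] and(0x6b,0x36) -> 0x22
vd[8] and(0xf2,0x19) -> 0x10
vd[9] and(0x0a,0x5c) -> 0x08
vd[10] tail/ones -> 0xff
vd[11] tail/ones -> 0xff
vd[12] tail/ones -> 0xff
vd[13] tail/ones -> 0xff
vd[14] tail/ones -> 0xff
vd[15] tail/ones -> 0xff

vd[2] = 16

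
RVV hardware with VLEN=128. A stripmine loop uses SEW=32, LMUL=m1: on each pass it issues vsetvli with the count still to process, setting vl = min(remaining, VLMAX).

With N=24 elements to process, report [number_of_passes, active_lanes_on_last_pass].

[iterations, last_vl] = [6, 4]

VLMAX = (128 × 1) / 32 = 4 lanes
24 elements at 4/iter → 6 passes, remainder 4 on the last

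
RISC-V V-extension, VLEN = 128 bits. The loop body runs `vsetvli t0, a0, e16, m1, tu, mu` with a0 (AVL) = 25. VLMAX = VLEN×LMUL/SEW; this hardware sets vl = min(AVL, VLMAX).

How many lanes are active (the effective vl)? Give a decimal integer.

VLMAX = (128 × 1) / 16 = 8 lanes
AVL=25 > VLMAX=8, so vl = 8

vl = 8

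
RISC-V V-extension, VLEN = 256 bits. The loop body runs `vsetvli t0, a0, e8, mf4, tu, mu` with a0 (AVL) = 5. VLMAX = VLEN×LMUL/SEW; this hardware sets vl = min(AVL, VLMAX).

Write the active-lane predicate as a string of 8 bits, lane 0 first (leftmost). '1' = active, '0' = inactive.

predicate = 11111000

VLMAX = VLEN×LMUL/SEW = 256×1/4/8 = 8
vl ← min(5, 8) = 5
bits (lane 0 leftmost): 11111000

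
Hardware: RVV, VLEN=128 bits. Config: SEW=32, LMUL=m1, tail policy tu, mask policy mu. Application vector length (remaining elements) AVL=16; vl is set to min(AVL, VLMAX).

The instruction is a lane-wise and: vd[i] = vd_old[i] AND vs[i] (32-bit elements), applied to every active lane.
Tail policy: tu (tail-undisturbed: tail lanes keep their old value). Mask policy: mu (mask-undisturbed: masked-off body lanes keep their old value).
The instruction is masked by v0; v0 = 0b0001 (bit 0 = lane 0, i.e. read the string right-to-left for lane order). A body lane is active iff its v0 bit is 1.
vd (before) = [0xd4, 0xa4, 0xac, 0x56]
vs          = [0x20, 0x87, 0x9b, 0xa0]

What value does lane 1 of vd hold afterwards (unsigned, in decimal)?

VLMAX = VLEN×LMUL/SEW = 128×1/32 = 4
AVL=16 > VLMAX=4, so vl = 4
[0] and(0xd4,0x20) = 0x00
[1] mask-off/keep = 0xa4
[2] mask-off/keep = 0xac
[3] mask-off/keep = 0x56

vd[1] = 164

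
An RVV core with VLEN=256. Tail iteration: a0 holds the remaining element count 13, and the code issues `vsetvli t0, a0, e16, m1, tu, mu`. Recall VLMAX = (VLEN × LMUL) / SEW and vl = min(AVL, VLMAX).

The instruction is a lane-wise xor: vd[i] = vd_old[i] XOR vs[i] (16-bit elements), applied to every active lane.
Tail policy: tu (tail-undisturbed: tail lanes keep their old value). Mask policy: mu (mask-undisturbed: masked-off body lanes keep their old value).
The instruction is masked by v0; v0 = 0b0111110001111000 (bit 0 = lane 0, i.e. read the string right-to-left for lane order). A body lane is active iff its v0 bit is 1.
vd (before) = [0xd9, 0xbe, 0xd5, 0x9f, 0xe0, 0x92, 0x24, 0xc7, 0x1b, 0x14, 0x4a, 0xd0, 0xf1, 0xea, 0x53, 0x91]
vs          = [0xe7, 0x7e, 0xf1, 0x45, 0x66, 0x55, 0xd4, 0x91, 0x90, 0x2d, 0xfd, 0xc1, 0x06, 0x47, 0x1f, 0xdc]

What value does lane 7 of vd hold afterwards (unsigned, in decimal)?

lanes per group: 256·1/16 = 16
AVL=13 ≤ VLMAX=16, so vl = 13
[0] mask-off/keep = 0xd9
[1] mask-off/keep = 0xbe
[2] mask-off/keep = 0xd5
[3] xor(0x9f,0x45) = 0xda
[4] xor(0xe0,0x66) = 0x86
[5] xor(0x92,0x55) = 0xc7
[6] xor(0x24,0xd4) = 0xf0
[7] mask-off/keep = 0xc7
[8] mask-off/keep = 0x1b
[9] mask-off/keep = 0x14
[10] xor(0x4a,0xfd) = 0xb7
[11] xor(0xd0,0xc1) = 0x11
[12] xor(0xf1,0x06) = 0xf7
[13] tail/keep = 0xea
[14] tail/keep = 0x53
[15] tail/keep = 0x91

vd[7] = 199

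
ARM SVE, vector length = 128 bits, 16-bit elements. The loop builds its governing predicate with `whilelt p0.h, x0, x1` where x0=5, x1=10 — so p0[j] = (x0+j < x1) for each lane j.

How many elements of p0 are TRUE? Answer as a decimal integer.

vl = 5

register lanes = 128/16 = 8
active while 5+j < 10, i.e. j ∈ [0,5) capped at 8 ⇒ 5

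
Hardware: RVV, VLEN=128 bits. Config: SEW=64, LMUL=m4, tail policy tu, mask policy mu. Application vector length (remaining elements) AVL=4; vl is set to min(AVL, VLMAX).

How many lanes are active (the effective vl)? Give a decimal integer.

vl = 4

lanes per group: 128·4/64 = 8
vl = min(AVL, VLMAX) = min(4, 8) = 4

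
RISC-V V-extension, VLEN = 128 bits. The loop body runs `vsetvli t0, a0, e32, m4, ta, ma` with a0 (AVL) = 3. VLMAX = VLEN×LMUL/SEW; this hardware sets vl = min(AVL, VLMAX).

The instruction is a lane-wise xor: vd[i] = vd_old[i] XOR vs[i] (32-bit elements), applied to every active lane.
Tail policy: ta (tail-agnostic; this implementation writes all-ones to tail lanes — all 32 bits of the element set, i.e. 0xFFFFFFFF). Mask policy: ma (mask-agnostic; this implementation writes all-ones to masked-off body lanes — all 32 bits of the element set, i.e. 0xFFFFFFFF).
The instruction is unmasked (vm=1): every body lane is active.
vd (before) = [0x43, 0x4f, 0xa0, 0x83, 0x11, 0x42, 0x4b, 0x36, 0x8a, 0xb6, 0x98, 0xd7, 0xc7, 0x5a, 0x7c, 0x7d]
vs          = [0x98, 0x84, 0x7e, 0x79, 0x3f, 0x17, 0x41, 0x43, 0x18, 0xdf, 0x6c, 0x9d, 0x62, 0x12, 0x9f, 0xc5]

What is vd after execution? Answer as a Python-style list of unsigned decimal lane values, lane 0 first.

vd = [219, 203, 222, 4294967295, 4294967295, 4294967295, 4294967295, 4294967295, 4294967295, 4294967295, 4294967295, 4294967295, 4294967295, 4294967295, 4294967295, 4294967295]

lanes per group: 128·4/32 = 16
AVL=3 ≤ VLMAX=16, so vl = 3
vd[0] xor(0x43,0x98) -> 0xdb
vd[1] xor(0x4f,0x84) -> 0xcb
vd[2] xor(0xa0,0x7e) -> 0xde
vd[3] tail/ones -> 0xffffffff
vd[4] tail/ones -> 0xffffffff
vd[5] tail/ones -> 0xffffffff
vd[6] tail/ones -> 0xffffffff
vd[7] tail/ones -> 0xffffffff
vd[8] tail/ones -> 0xffffffff
vd[9] tail/ones -> 0xffffffff
vd[10] tail/ones -> 0xffffffff
vd[11] tail/ones -> 0xffffffff
vd[12] tail/ones -> 0xffffffff
vd[13] tail/ones -> 0xffffffff
vd[14] tail/ones -> 0xffffffff
vd[15] tail/ones -> 0xffffffff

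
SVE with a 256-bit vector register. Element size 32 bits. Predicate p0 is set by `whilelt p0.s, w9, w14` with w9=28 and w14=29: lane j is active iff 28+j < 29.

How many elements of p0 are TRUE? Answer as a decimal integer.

lane count: 256 div 32 = 8
active while 28+j < 29, i.e. j ∈ [0,1) capped at 8 ⇒ 1

vl = 1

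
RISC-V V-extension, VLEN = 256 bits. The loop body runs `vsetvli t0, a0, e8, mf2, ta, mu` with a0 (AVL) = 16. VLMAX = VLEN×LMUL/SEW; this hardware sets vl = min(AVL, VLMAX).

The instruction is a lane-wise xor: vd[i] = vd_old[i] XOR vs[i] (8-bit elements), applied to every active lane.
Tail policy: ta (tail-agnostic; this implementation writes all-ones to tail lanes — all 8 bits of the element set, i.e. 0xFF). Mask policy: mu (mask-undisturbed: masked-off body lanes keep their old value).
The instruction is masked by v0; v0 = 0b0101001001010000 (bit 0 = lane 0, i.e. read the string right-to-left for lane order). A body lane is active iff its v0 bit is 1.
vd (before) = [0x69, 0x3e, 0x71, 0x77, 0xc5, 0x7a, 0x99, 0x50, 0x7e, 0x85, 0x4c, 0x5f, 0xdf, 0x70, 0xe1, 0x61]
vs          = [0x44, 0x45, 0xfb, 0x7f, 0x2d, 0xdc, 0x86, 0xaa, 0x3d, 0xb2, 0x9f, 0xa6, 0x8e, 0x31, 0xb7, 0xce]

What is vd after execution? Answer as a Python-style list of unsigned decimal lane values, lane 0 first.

vd = [105, 62, 113, 119, 232, 122, 31, 80, 126, 55, 76, 95, 81, 112, 86, 97]

VLMAX = (256 × 1/2) / 8 = 16 lanes
vl ← min(16, 16) = 16
[0] mask-off/keep = 0x69
[1] mask-off/keep = 0x3e
[2] mask-off/keep = 0x71
[3] mask-off/keep = 0x77
[4] xor(0xc5,0x2d) = 0xe8
[5] mask-off/keep = 0x7a
[6] xor(0x99,0x86) = 0x1f
[7] mask-off/keep = 0x50
[8] mask-off/keep = 0x7e
[9] xor(0x85,0xb2) = 0x37
[10] mask-off/keep = 0x4c
[11] mask-off/keep = 0x5f
[12] xor(0xdf,0x8e) = 0x51
[13] mask-off/keep = 0x70
[14] xor(0xe1,0xb7) = 0x56
[15] mask-off/keep = 0x61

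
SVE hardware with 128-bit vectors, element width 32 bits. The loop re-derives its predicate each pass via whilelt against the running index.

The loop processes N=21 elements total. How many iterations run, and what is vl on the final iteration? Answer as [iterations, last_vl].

[iterations, last_vl] = [6, 1]

128-bit reg / 32-bit elem → 4 lanes
21 elements at 4/iter → 6 passes, remainder 1 on the last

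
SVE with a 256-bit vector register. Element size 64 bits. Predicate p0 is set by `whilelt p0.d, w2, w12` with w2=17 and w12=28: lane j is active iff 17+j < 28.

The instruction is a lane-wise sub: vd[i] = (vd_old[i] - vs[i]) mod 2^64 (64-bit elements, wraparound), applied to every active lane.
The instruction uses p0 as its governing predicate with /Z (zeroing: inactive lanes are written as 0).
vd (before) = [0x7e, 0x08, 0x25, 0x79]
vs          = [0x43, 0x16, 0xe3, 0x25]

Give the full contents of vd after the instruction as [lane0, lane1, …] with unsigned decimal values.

vd = [59, 18446744073709551602, 18446744073709551426, 84]

256-bit reg / 64-bit elem → 4 lanes
p0[j] = (17+j < 28); true for j=0..3 → 4 lanes set
[0] sub(0x7e,0x43) = 0x3b
[1] sub(0x08,0x16) = 0xfffffffffffffff2
[2] sub(0x25,0xe3) = 0xffffffffffffff42
[3] sub(0x79,0x25) = 0x54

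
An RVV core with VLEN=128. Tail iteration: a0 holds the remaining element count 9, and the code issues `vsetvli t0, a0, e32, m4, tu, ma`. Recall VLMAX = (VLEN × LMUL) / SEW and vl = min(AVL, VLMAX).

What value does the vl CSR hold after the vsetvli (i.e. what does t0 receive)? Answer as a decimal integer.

VLMAX = (128 × 4) / 32 = 16 lanes
vl = min(AVL, VLMAX) = min(9, 16) = 9

vl = 9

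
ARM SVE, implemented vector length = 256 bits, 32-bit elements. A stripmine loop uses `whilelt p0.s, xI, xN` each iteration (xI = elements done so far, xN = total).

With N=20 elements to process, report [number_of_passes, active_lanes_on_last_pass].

[iterations, last_vl] = [3, 4]

256-bit reg / 32-bit elem → 8 lanes
iterations = ceil(20/8) = 3; final-pass vl = 4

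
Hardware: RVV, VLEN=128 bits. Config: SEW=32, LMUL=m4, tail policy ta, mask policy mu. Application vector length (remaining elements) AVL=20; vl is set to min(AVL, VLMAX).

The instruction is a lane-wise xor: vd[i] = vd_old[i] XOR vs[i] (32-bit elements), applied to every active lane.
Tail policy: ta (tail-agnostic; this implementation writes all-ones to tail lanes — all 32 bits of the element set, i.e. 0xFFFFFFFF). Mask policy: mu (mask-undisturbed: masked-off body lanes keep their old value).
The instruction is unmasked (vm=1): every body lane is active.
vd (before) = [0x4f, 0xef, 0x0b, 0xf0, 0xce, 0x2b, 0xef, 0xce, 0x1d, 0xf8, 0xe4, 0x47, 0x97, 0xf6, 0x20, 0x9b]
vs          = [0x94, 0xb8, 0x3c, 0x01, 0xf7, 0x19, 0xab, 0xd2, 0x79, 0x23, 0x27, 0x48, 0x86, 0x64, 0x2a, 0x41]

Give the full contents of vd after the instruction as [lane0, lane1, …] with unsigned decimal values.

VLMAX = VLEN×LMUL/SEW = 128×4/32 = 16
vl = min(AVL, VLMAX) = min(20, 16) = 16
lane  0: xor(0x4f,0x94) ⇒ 0xdb
lane  1: xor(0xef,0xb8) ⇒ 0x57
lane  2: xor(0x0b,0x3c) ⇒ 0x37
lane  3: xor(0xf0,0x01) ⇒ 0xf1
lane  4: xor(0xce,0xf7) ⇒ 0x39
lane  5: xor(0x2b,0x19) ⇒ 0x32
lane  6: xor(0xef,0xab) ⇒ 0x44
lane  7: xor(0xce,0xd2) ⇒ 0x1c
lane  8: xor(0x1d,0x79) ⇒ 0x64
lane  9: xor(0xf8,0x23) ⇒ 0xdb
lane 10: xor(0xe4,0x27) ⇒ 0xc3
lane 11: xor(0x47,0x48) ⇒ 0x0f
lane 12: xor(0x97,0x86) ⇒ 0x11
lane 13: xor(0xf6,0x64) ⇒ 0x92
lane 14: xor(0x20,0x2a) ⇒ 0x0a
lane 15: xor(0x9b,0x41) ⇒ 0xda

vd = [219, 87, 55, 241, 57, 50, 68, 28, 100, 219, 195, 15, 17, 146, 10, 218]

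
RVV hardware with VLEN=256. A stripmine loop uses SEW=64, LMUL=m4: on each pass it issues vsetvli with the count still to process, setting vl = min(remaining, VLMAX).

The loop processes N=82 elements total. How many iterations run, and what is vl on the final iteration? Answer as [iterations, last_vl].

lanes per group: 256·4/64 = 16
N=82: ⌈82/16⌉ = 6 iters; last vl = 82 − 5×16 = 2

[iterations, last_vl] = [6, 2]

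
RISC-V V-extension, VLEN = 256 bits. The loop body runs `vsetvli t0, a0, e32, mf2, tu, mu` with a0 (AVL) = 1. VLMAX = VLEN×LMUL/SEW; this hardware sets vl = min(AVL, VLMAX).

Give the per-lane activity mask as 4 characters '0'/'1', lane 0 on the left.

VLMAX = VLEN×LMUL/SEW = 256×1/2/32 = 4
vl ← min(1, 4) = 1
bits (lane 0 leftmost): 1000

predicate = 1000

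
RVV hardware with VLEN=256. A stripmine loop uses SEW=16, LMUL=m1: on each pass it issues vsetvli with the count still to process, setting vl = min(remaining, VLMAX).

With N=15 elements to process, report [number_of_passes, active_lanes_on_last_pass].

lanes per group: 256·1/16 = 16
iterations = ceil(15/16) = 1; final-pass vl = 15

[iterations, last_vl] = [1, 15]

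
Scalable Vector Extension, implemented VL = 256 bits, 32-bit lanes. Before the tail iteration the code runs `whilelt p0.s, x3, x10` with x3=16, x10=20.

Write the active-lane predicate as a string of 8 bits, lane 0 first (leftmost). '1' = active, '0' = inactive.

predicate = 11110000

256-bit reg / 32-bit elem → 8 lanes
p0[j] = (16+j < 20); true for j=0..3 → 4 lanes set
bits (lane 0 leftmost): 11110000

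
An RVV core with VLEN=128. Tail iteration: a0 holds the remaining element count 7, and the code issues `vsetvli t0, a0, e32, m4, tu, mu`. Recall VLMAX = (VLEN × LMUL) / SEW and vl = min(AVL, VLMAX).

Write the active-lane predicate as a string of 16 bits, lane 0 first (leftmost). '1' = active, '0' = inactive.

lanes per group: 128·4/32 = 16
vl = min(AVL, VLMAX) = min(7, 16) = 7
bits (lane 0 leftmost): 1111111000000000

predicate = 1111111000000000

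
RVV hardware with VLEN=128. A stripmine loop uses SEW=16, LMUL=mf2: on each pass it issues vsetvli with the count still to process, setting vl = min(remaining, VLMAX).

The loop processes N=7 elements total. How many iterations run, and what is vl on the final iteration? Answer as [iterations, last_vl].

[iterations, last_vl] = [2, 3]

VLMAX = VLEN×LMUL/SEW = 128×1/2/16 = 4
7 elements at 4/iter → 2 passes, remainder 3 on the last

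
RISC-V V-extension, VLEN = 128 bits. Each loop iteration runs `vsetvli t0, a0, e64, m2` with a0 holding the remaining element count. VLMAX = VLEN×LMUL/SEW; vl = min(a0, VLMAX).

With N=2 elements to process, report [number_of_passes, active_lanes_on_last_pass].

lanes per group: 128·2/64 = 4
iterations = ceil(2/4) = 1; final-pass vl = 2

[iterations, last_vl] = [1, 2]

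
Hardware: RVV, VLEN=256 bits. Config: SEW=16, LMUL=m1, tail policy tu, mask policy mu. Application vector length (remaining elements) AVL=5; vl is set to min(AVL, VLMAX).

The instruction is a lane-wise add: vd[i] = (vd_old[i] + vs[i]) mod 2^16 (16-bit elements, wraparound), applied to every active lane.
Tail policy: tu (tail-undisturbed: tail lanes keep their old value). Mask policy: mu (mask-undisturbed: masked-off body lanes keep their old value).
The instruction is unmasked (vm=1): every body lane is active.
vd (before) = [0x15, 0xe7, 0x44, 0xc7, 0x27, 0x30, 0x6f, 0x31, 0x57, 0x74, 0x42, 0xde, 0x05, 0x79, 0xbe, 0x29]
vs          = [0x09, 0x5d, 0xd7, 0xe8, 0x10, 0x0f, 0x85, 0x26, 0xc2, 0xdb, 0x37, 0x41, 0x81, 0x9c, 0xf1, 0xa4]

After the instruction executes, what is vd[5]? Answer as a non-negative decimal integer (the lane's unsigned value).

VLMAX = (256 × 1) / 16 = 16 lanes
vl ← min(5, 16) = 5
vd[0] add(0x15,0x09) -> 0x1e
vd[1] add(0xe7,0x5d) -> 0x144
vd[2] add(0x44,0xd7) -> 0x11b
vd[3] add(0xc7,0xe8) -> 0x1af
vd[4] add(0x27,0x10) -> 0x37
vd[5] tail/keep -> 0x30
vd[6] tail/keep -> 0x6f
vd[7] tail/keep -> 0x31
vd[8] tail/keep -> 0x57
vd[9] tail/keep -> 0x74
vd[10] tail/keep -> 0x42
vd[11] tail/keep -> 0xde
vd[12] tail/keep -> 0x05
vd[13] tail/keep -> 0x79
vd[14] tail/keep -> 0xbe
vd[15] tail/keep -> 0x29

vd[5] = 48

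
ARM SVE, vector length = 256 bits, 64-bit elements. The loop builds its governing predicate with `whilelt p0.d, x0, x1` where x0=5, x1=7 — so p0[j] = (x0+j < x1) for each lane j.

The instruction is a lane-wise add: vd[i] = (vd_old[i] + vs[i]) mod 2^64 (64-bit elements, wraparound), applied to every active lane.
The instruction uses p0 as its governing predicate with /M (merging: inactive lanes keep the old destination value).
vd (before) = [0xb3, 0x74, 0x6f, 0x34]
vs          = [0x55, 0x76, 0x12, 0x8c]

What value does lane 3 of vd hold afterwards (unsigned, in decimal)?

vd[3] = 52

register lanes = 256/64 = 4
whilelt: lane j active iff 5+j < 7 → j < 2 → 2 active
  i=0: add(0xb3,0x55) → 264
  i=1: add(0x74,0x76) → 234
  i=2: tail/keep → 111
  i=3: tail/keep → 52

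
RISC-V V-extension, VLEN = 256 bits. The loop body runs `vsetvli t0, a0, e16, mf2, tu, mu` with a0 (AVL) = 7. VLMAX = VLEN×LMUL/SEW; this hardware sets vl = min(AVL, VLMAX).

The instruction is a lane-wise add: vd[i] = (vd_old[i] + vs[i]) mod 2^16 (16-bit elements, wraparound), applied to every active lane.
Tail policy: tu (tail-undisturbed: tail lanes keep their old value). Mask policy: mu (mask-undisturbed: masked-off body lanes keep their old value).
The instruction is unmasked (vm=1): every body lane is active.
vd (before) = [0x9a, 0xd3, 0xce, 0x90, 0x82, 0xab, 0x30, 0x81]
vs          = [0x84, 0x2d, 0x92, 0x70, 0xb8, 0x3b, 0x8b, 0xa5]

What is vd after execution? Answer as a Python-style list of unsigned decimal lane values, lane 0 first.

vd = [286, 256, 352, 256, 314, 230, 187, 129]

VLMAX = (256 × 1/2) / 16 = 8 lanes
vl ← min(7, 8) = 7
vd[0] add(0x9a,0x84) -> 0x11e
vd[1] add(0xd3,0x2d) -> 0x100
vd[2] add(0xce,0x92) -> 0x160
vd[3] add(0x90,0x70) -> 0x100
vd[4] add(0x82,0xb8) -> 0x13a
vd[5] add(0xab,0x3b) -> 0xe6
vd[6] add(0x30,0x8b) -> 0xbb
vd[7] tail/keep -> 0x81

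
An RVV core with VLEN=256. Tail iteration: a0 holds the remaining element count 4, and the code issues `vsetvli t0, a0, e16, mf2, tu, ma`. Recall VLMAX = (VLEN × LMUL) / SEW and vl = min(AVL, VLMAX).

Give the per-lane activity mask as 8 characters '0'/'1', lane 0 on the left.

predicate = 11110000

VLMAX = (256 × 1/2) / 16 = 8 lanes
vl = min(AVL, VLMAX) = min(4, 8) = 4
bits (lane 0 leftmost): 11110000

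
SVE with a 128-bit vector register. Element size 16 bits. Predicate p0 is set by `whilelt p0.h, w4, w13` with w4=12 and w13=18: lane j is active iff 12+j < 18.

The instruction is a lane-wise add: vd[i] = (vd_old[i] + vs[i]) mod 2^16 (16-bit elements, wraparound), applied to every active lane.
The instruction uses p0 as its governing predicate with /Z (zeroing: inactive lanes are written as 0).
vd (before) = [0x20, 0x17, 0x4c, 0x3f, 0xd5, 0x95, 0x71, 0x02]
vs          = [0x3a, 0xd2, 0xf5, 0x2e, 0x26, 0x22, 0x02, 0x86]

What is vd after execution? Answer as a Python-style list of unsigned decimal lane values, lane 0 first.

128-bit reg / 16-bit elem → 8 lanes
p0[j] = (12+j < 18); true for j=0..5 → 6 lanes set
  i=0: add(0x20,0x3a) → 90
  i=1: add(0x17,0xd2) → 233
  i=2: add(0x4c,0xf5) → 321
  i=3: add(0x3f,0x2e) → 109
  i=4: add(0xd5,0x26) → 251
  i=5: add(0x95,0x22) → 183
  i=6: tail/zero → 0
  i=7: tail/zero → 0

vd = [90, 233, 321, 109, 251, 183, 0, 0]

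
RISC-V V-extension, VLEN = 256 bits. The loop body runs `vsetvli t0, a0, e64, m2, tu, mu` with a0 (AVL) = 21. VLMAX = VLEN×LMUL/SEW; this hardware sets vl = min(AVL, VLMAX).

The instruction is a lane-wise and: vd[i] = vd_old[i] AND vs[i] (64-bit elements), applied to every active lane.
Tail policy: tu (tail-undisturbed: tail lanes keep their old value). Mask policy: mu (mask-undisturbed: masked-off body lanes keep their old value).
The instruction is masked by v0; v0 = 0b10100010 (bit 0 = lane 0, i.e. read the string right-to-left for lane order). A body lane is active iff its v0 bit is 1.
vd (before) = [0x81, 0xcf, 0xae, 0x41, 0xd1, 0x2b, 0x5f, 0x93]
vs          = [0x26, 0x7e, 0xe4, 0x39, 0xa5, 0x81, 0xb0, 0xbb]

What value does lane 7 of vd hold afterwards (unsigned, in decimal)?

VLMAX = VLEN×LMUL/SEW = 256×2/64 = 8
AVL=21 > VLMAX=8, so vl = 8
[0] mask-off/keep = 0x81
[1] and(0xcf,0x7e) = 0x4e
[2] mask-off/keep = 0xae
[3] mask-off/keep = 0x41
[4] mask-off/keep = 0xd1
[5] and(0x2b,0x81) = 0x01
[6] mask-off/keep = 0x5f
[7] and(0x93,0xbb) = 0x93

vd[7] = 147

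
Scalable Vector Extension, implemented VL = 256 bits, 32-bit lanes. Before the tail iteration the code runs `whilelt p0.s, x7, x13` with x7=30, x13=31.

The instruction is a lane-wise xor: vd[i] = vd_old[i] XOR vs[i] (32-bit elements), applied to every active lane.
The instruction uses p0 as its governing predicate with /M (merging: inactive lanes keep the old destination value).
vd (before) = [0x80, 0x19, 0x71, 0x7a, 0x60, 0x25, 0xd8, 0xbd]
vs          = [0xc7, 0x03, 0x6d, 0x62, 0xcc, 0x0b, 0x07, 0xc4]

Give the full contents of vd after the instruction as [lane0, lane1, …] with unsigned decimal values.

register lanes = 256/32 = 8
active while 30+j < 31, i.e. j ∈ [0,1) capped at 8 ⇒ 1
lane  0: xor(0x80,0xc7) ⇒ 0x47
lane  1: tail/keep ⇒ 0x19
lane  2: tail/keep ⇒ 0x71
lane  3: tail/keep ⇒ 0x7a
lane  4: tail/keep ⇒ 0x60
lane  5: tail/keep ⇒ 0x25
lane  6: tail/keep ⇒ 0xd8
lane  7: tail/keep ⇒ 0xbd

vd = [71, 25, 113, 122, 96, 37, 216, 189]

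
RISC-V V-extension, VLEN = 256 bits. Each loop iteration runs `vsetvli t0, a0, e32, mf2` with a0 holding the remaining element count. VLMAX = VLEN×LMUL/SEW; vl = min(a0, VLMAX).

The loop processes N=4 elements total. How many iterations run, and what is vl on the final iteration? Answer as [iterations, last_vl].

VLMAX = VLEN×LMUL/SEW = 256×1/2/32 = 4
4 elements at 4/iter → 1 passes, remainder 4 on the last

[iterations, last_vl] = [1, 4]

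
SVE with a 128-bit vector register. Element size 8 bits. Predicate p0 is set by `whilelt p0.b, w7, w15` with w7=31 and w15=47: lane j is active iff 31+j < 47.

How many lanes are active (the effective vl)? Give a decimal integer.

128-bit reg / 8-bit elem → 16 lanes
p0[j] = (31+j < 47); true for j=0..15 → 16 lanes set

vl = 16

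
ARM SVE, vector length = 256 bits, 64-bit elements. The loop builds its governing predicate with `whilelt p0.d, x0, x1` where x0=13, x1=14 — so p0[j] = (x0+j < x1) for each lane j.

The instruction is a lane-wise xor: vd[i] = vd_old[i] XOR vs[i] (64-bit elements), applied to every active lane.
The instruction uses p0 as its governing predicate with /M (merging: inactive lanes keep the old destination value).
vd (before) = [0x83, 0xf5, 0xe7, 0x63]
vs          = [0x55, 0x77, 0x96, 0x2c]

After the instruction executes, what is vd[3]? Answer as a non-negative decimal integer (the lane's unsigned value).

vd[3] = 99

lane count: 256 div 64 = 4
active while 13+j < 14, i.e. j ∈ [0,1) capped at 4 ⇒ 1
vd[0] xor(0x83,0x55) -> 0xd6
vd[1] tail/keep -> 0xf5
vd[2] tail/keep -> 0xe7
vd[3] tail/keep -> 0x63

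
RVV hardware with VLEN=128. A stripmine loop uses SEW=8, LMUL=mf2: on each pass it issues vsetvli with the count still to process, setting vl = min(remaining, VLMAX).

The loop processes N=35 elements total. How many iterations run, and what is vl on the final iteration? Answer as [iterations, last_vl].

VLMAX = (128 × 1/2) / 8 = 8 lanes
iterations = ceil(35/8) = 5; final-pass vl = 3

[iterations, last_vl] = [5, 3]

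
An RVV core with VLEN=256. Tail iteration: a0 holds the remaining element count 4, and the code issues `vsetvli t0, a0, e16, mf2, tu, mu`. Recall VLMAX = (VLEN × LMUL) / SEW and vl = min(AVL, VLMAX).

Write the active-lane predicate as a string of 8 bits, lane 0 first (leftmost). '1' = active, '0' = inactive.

predicate = 11110000

lanes per group: 256·1/2/16 = 8
vl = min(AVL, VLMAX) = min(4, 8) = 4
bits (lane 0 leftmost): 11110000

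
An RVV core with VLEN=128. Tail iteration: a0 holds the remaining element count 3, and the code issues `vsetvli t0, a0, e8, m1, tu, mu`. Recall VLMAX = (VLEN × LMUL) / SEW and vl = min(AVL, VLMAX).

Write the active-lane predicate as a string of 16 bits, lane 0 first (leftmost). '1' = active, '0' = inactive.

predicate = 1110000000000000

VLMAX = (128 × 1) / 8 = 16 lanes
AVL=3 ≤ VLMAX=16, so vl = 3
bits (lane 0 leftmost): 1110000000000000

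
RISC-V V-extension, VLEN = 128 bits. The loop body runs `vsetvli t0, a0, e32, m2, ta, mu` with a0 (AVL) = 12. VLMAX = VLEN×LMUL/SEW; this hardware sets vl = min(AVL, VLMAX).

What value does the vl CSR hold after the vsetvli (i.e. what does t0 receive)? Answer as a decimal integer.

vl = 8

VLMAX = VLEN×LMUL/SEW = 128×2/32 = 8
vl = min(AVL, VLMAX) = min(12, 8) = 8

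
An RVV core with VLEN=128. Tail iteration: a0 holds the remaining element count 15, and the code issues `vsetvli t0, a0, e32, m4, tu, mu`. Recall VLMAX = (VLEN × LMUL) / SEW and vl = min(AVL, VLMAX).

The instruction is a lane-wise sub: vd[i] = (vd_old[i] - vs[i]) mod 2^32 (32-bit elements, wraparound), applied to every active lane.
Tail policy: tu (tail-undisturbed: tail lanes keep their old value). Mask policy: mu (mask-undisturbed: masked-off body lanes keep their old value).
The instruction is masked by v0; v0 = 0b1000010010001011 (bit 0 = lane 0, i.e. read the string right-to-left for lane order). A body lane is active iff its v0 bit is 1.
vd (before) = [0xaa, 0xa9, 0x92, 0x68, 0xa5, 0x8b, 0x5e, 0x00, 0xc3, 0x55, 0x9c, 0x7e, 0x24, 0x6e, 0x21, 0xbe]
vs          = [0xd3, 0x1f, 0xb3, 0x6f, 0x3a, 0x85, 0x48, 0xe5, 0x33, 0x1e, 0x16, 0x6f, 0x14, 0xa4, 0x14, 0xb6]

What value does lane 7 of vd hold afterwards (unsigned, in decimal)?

VLMAX = (128 × 4) / 32 = 16 lanes
AVL=15 ≤ VLMAX=16, so vl = 15
  i=0: sub(0xaa,0xd3) → 4294967255
  i=1: sub(0xa9,0x1f) → 138
  i=2: mask-off/keep → 146
  i=3: sub(0x68,0x6f) → 4294967289
  i=4: mask-off/keep → 165
  i=5: mask-off/keep → 139
  i=6: mask-off/keep → 94
  i=7: sub(0x00,0xe5) → 4294967067
  i=8: mask-off/keep → 195
  i=9: mask-off/keep → 85
  i=10: sub(0x9c,0x16) → 134
  i=11: mask-off/keep → 126
  i=12: mask-off/keep → 36
  i=13: mask-off/keep → 110
  i=14: mask-off/keep → 33
  i=15: tail/keep → 190

vd[7] = 4294967067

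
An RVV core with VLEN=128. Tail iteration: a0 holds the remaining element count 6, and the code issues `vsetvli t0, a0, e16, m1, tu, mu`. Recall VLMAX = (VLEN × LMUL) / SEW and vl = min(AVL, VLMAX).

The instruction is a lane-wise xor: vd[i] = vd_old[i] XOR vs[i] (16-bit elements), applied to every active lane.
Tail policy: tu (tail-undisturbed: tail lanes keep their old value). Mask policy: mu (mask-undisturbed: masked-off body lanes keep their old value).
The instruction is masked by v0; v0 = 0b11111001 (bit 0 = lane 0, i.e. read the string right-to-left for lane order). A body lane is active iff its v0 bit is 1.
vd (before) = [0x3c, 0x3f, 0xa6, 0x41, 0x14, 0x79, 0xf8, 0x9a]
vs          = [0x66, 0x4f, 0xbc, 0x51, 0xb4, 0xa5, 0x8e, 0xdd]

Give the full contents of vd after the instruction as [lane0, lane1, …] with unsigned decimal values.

VLMAX = (128 × 1) / 16 = 8 lanes
vl ← min(6, 8) = 6
vd[0] xor(0x3c,0x66) -> 0x5a
vd[1] mask-off/keep -> 0x3f
vd[2] mask-off/keep -> 0xa6
vd[3] xor(0x41,0x51) -> 0x10
vd[4] xor(0x14,0xb4) -> 0xa0
vd[5] xor(0x79,0xa5) -> 0xdc
vd[6] tail/keep -> 0xf8
vd[7] tail/keep -> 0x9a

vd = [90, 63, 166, 16, 160, 220, 248, 154]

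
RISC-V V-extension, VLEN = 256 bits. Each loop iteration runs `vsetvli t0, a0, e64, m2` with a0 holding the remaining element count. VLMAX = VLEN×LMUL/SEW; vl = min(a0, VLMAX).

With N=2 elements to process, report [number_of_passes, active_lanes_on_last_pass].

[iterations, last_vl] = [1, 2]

VLMAX = (256 × 2) / 64 = 8 lanes
2 elements at 8/iter → 1 passes, remainder 2 on the last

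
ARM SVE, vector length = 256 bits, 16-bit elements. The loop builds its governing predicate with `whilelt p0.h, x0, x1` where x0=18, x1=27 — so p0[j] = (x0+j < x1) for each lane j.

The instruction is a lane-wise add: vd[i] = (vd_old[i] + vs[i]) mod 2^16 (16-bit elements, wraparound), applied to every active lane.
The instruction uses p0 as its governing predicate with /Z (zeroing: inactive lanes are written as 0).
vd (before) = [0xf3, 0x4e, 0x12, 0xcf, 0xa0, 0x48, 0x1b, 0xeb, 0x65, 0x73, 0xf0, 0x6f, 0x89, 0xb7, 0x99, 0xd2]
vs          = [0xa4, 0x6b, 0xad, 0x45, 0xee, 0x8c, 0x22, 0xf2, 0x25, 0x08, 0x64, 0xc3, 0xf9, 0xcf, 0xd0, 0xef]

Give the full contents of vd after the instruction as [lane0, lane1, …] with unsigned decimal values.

256-bit reg / 16-bit elem → 16 lanes
active while 18+j < 27, i.e. j ∈ [0,9) capped at 16 ⇒ 9
  i=0: add(0xf3,0xa4) → 407
  i=1: add(0x4e,0x6b) → 185
  i=2: add(0x12,0xad) → 191
  i=3: add(0xcf,0x45) → 276
  i=4: add(0xa0,0xee) → 398
  i=5: add(0x48,0x8c) → 212
  i=6: add(0x1b,0x22) → 61
  i=7: add(0xeb,0xf2) → 477
  i=8: add(0x65,0x25) → 138
  i=9: tail/zero → 0
  i=10: tail/zero → 0
  i=11: tail/zero → 0
  i=12: tail/zero → 0
  i=13: tail/zero → 0
  i=14: tail/zero → 0
  i=15: tail/zero → 0

vd = [407, 185, 191, 276, 398, 212, 61, 477, 138, 0, 0, 0, 0, 0, 0, 0]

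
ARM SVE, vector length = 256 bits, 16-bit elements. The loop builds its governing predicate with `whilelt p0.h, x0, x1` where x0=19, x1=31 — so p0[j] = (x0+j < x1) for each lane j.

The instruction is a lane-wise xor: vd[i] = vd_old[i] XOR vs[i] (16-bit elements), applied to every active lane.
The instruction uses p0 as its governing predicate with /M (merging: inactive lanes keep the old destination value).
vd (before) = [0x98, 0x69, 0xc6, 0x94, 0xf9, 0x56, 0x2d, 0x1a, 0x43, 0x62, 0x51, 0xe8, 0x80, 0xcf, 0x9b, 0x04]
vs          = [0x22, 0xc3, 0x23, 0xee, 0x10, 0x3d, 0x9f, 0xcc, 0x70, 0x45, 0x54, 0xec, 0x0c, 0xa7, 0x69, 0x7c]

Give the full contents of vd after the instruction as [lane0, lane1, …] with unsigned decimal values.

vd = [186, 170, 229, 122, 233, 107, 178, 214, 51, 39, 5, 4, 128, 207, 155, 4]

lane count: 256 div 16 = 16
whilelt: lane j active iff 19+j < 31 → j < 12 → 12 active
vd[0] xor(0x98,0x22) -> 0xba
vd[1] xor(0x69,0xc3) -> 0xaa
vd[2] xor(0xc6,0x23) -> 0xe5
vd[3] xor(0x94,0xee) -> 0x7a
vd[4] xor(0xf9,0x10) -> 0xe9
vd[5] xor(0x56,0x3d) -> 0x6b
vd[6] xor(0x2d,0x9f) -> 0xb2
vd[7] xor(0x1a,0xcc) -> 0xd6
vd[8] xor(0x43,0x70) -> 0x33
vd[9] xor(0x62,0x45) -> 0x27
vd[10] xor(0x51,0x54) -> 0x05
vd[11] xor(0xe8,0xec) -> 0x04
vd[12] tail/keep -> 0x80
vd[13] tail/keep -> 0xcf
vd[14] tail/keep -> 0x9b
vd[15] tail/keep -> 0x04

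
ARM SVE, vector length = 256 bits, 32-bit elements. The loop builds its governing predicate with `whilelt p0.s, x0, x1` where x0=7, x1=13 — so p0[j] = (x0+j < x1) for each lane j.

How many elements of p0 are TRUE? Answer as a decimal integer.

lane count: 256 div 32 = 8
p0[j] = (7+j < 13); true for j=0..5 → 6 lanes set

vl = 6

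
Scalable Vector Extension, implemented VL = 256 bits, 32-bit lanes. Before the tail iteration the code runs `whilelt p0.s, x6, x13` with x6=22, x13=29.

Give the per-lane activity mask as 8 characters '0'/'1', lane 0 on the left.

register lanes = 256/32 = 8
whilelt: lane j active iff 22+j < 29 → j < 7 → 7 active
bits (lane 0 leftmost): 11111110

predicate = 11111110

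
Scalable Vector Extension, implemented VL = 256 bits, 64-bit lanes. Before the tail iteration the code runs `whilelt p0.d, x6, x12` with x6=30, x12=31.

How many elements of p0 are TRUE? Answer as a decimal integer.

vl = 1

256-bit reg / 64-bit elem → 4 lanes
p0[j] = (30+j < 31); true for j=0..0 → 1 lanes set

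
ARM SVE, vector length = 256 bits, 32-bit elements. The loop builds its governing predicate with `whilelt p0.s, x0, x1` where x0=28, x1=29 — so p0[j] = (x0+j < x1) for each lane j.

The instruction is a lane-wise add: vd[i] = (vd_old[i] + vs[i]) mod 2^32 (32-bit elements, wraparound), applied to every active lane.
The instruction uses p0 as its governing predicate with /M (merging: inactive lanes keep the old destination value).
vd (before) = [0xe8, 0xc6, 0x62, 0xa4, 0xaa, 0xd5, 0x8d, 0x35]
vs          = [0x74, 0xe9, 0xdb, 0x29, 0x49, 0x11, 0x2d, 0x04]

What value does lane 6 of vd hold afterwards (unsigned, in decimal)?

256-bit reg / 32-bit elem → 8 lanes
p0[j] = (28+j < 29); true for j=0..0 → 1 lanes set
lane  0: add(0xe8,0x74) ⇒ 0x15c
lane  1: tail/keep ⇒ 0xc6
lane  2: tail/keep ⇒ 0x62
lane  3: tail/keep ⇒ 0xa4
lane  4: tail/keep ⇒ 0xaa
lane  5: tail/keep ⇒ 0xd5
lane  6: tail/keep ⇒ 0x8d
lane  7: tail/keep ⇒ 0x35

vd[6] = 141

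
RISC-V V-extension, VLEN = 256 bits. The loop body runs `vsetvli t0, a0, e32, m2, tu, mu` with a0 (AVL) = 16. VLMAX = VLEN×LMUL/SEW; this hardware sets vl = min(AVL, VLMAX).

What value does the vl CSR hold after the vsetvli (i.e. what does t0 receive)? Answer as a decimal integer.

lanes per group: 256·2/32 = 16
AVL=16 ≤ VLMAX=16, so vl = 16

vl = 16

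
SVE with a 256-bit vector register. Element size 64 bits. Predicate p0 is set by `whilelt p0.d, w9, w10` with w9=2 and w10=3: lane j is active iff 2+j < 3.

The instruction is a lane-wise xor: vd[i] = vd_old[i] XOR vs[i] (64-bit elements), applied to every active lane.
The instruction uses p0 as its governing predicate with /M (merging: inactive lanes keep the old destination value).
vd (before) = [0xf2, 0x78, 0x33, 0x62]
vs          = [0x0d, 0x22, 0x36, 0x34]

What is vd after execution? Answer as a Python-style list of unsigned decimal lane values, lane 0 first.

vd = [255, 120, 51, 98]

256-bit reg / 64-bit elem → 4 lanes
active while 2+j < 3, i.e. j ∈ [0,1) capped at 4 ⇒ 1
vd[0] xor(0xf2,0x0d) -> 0xff
vd[1] tail/keep -> 0x78
vd[2] tail/keep -> 0x33
vd[3] tail/keep -> 0x62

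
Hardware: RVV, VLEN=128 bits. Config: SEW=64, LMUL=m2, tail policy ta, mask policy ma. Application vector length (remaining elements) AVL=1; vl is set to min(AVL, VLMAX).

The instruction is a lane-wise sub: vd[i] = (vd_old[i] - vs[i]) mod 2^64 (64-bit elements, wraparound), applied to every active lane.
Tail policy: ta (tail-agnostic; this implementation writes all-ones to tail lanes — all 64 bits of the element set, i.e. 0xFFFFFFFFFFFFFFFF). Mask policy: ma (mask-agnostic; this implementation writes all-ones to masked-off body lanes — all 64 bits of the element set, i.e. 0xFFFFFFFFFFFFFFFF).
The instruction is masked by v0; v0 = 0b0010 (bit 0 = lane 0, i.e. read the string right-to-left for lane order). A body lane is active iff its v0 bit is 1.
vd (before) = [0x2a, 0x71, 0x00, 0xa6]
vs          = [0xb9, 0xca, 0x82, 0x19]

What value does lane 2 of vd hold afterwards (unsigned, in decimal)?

VLMAX = (128 × 2) / 64 = 4 lanes
AVL=1 ≤ VLMAX=4, so vl = 1
lane  0: mask-off/ones ⇒ 0xffffffffffffffff
lane  1: tail/ones ⇒ 0xffffffffffffffff
lane  2: tail/ones ⇒ 0xffffffffffffffff
lane  3: tail/ones ⇒ 0xffffffffffffffff

vd[2] = 18446744073709551615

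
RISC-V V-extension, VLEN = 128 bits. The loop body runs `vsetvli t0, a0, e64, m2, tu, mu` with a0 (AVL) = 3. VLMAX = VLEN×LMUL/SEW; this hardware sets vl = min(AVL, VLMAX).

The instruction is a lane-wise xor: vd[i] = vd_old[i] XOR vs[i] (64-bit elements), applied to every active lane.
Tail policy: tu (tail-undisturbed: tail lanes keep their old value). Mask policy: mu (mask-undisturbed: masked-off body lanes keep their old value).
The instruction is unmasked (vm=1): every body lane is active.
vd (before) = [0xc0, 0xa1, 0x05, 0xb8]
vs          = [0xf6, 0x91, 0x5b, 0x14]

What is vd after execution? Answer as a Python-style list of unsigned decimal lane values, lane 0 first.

VLMAX = VLEN×LMUL/SEW = 128×2/64 = 4
vl ← min(3, 4) = 3
  i=0: xor(0xc0,0xf6) → 54
  i=1: xor(0xa1,0x91) → 48
  i=2: xor(0x05,0x5b) → 94
  i=3: tail/keep → 184

vd = [54, 48, 94, 184]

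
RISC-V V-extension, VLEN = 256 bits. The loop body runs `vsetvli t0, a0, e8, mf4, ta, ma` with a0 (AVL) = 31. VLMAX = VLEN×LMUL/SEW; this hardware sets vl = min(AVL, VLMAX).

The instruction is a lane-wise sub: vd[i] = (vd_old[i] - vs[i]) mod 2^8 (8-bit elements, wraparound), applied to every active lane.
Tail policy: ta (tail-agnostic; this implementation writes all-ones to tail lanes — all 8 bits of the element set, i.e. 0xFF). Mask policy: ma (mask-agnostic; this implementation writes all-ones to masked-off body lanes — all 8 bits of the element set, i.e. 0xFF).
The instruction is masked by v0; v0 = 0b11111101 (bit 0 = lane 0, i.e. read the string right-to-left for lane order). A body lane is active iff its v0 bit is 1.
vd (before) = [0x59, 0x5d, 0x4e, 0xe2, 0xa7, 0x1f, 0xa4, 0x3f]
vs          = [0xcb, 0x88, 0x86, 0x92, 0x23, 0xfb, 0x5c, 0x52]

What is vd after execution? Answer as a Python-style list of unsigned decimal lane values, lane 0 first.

lanes per group: 256·1/4/8 = 8
vl ← min(31, 8) = 8
vd[0] sub(0x59,0xcb) -> 0x8e
vd[1] mask-off/ones -> 0xff
vd[2] sub(0x4e,0x86) -> 0xc8
vd[3] sub(0xe2,0x92) -> 0x50
vd[4] sub(0xa7,0x23) -> 0x84
vd[5] sub(0x1f,0xfb) -> 0x24
vd[6] sub(0xa4,0x5c) -> 0x48
vd[7] sub(0x3f,0x52) -> 0xed

vd = [142, 255, 200, 80, 132, 36, 72, 237]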